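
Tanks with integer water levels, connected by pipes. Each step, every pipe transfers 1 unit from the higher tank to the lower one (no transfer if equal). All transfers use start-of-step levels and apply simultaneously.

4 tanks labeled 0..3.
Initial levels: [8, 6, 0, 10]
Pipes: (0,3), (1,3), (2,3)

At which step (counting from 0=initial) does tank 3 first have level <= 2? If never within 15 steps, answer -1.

Answer: -1

Derivation:
Step 1: flows [3->0,3->1,3->2] -> levels [9 7 1 7]
Step 2: flows [0->3,1=3,3->2] -> levels [8 7 2 7]
Step 3: flows [0->3,1=3,3->2] -> levels [7 7 3 7]
Step 4: flows [0=3,1=3,3->2] -> levels [7 7 4 6]
Step 5: flows [0->3,1->3,3->2] -> levels [6 6 5 7]
Step 6: flows [3->0,3->1,3->2] -> levels [7 7 6 4]
Step 7: flows [0->3,1->3,2->3] -> levels [6 6 5 7]
  -> period-2 cycle (repeats step 5); tank 3 never drops to <=2
Tank 3 never reaches <=2 within 15 steps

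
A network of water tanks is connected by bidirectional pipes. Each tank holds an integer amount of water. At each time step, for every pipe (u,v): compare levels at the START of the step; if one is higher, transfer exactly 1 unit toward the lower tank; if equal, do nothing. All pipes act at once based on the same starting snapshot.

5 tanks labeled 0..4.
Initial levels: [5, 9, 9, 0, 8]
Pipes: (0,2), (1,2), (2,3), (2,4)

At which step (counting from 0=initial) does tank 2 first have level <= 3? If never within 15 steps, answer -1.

Answer: -1

Derivation:
Step 1: flows [2->0,1=2,2->3,2->4] -> levels [6 9 6 1 9]
Step 2: flows [0=2,1->2,2->3,4->2] -> levels [6 8 7 2 8]
Step 3: flows [2->0,1->2,2->3,4->2] -> levels [7 7 7 3 7]
Step 4: flows [0=2,1=2,2->3,2=4] -> levels [7 7 6 4 7]
Step 5: flows [0->2,1->2,2->3,4->2] -> levels [6 6 8 5 6]
Step 6: flows [2->0,2->1,2->3,2->4] -> levels [7 7 4 6 7]
Step 7: flows [0->2,1->2,3->2,4->2] -> levels [6 6 8 5 6]
  -> period-2 cycle (repeats step 5); tank 2 never drops to <=3
Tank 2 never reaches <=3 within 15 steps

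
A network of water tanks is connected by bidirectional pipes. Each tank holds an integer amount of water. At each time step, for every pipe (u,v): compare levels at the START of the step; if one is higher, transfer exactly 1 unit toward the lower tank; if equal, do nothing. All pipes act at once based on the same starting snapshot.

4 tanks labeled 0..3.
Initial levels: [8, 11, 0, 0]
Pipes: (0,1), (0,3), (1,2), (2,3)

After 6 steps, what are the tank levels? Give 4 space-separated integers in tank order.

Answer: 6 4 5 4

Derivation:
Step 1: flows [1->0,0->3,1->2,2=3] -> levels [8 9 1 1]
Step 2: flows [1->0,0->3,1->2,2=3] -> levels [8 7 2 2]
Step 3: flows [0->1,0->3,1->2,2=3] -> levels [6 7 3 3]
Step 4: flows [1->0,0->3,1->2,2=3] -> levels [6 5 4 4]
Step 5: flows [0->1,0->3,1->2,2=3] -> levels [4 5 5 5]
Step 6: flows [1->0,3->0,1=2,2=3] -> levels [6 4 5 4]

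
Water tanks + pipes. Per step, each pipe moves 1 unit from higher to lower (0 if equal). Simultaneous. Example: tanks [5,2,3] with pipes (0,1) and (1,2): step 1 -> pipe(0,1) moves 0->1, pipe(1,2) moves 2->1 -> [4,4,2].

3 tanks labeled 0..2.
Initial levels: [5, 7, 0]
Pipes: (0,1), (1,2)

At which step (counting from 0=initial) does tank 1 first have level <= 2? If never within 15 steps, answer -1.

Step 1: flows [1->0,1->2] -> levels [6 5 1]
Step 2: flows [0->1,1->2] -> levels [5 5 2]
Step 3: flows [0=1,1->2] -> levels [5 4 3]
Step 4: flows [0->1,1->2] -> levels [4 4 4]
Step 5: flows [0=1,1=2] -> levels [4 4 4]
  -> stable; tank 1 stays at 4 > 2
Tank 1 never reaches <=2 within 15 steps

Answer: -1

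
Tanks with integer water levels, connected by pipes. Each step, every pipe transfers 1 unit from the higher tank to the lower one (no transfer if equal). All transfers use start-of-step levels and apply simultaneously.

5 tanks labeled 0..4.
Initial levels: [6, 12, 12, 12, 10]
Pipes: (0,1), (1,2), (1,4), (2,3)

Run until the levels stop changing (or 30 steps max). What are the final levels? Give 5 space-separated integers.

Answer: 9 11 10 12 10

Derivation:
Step 1: flows [1->0,1=2,1->4,2=3] -> levels [7 10 12 12 11]
Step 2: flows [1->0,2->1,4->1,2=3] -> levels [8 11 11 12 10]
Step 3: flows [1->0,1=2,1->4,3->2] -> levels [9 9 12 11 11]
Step 4: flows [0=1,2->1,4->1,2->3] -> levels [9 11 10 12 10]
Step 5: flows [1->0,1->2,1->4,3->2] -> levels [10 8 12 11 11]
Step 6: flows [0->1,2->1,4->1,2->3] -> levels [9 11 10 12 10]
  -> period-2 cycle: step 6 state = step 4 state; never stabilizes
  -> state at step 30: (30-4) mod 2 = 0, same as step 4 -> [9 11 10 12 10]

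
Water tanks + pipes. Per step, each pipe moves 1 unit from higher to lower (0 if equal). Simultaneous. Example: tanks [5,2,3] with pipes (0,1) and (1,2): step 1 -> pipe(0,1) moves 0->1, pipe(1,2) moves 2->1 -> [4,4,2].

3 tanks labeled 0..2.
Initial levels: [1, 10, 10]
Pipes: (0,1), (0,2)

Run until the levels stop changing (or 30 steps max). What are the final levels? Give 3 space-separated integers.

Step 1: flows [1->0,2->0] -> levels [3 9 9]
Step 2: flows [1->0,2->0] -> levels [5 8 8]
Step 3: flows [1->0,2->0] -> levels [7 7 7]
Step 4: flows [0=1,0=2] -> levels [7 7 7]
  -> stable (no change)

Answer: 7 7 7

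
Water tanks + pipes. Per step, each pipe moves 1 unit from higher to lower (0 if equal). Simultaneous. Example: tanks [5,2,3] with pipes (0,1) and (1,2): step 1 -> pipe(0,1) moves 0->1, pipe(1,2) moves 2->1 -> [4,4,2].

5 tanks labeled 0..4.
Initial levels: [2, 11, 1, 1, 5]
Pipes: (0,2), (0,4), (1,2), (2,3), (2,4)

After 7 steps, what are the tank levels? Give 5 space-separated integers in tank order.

Answer: 3 4 7 3 3

Derivation:
Step 1: flows [0->2,4->0,1->2,2=3,4->2] -> levels [2 10 4 1 3]
Step 2: flows [2->0,4->0,1->2,2->3,2->4] -> levels [4 9 2 2 3]
Step 3: flows [0->2,0->4,1->2,2=3,4->2] -> levels [2 8 5 2 3]
Step 4: flows [2->0,4->0,1->2,2->3,2->4] -> levels [4 7 3 3 3]
Step 5: flows [0->2,0->4,1->2,2=3,2=4] -> levels [2 6 5 3 4]
Step 6: flows [2->0,4->0,1->2,2->3,2->4] -> levels [4 5 3 4 4]
Step 7: flows [0->2,0=4,1->2,3->2,4->2] -> levels [3 4 7 3 3]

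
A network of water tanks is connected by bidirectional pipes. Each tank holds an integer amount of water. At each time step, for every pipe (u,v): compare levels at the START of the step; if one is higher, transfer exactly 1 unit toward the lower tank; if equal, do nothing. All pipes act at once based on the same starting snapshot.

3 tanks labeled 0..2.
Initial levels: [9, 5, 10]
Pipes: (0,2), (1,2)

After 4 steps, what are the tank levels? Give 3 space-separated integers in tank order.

Step 1: flows [2->0,2->1] -> levels [10 6 8]
Step 2: flows [0->2,2->1] -> levels [9 7 8]
Step 3: flows [0->2,2->1] -> levels [8 8 8]
Step 4: flows [0=2,1=2] -> levels [8 8 8]

Answer: 8 8 8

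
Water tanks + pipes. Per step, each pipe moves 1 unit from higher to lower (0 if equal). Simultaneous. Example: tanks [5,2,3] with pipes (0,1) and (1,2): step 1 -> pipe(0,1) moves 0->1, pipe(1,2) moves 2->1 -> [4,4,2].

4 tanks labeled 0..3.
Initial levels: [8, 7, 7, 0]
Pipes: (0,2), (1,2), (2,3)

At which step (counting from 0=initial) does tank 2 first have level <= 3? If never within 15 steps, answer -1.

Step 1: flows [0->2,1=2,2->3] -> levels [7 7 7 1]
Step 2: flows [0=2,1=2,2->3] -> levels [7 7 6 2]
Step 3: flows [0->2,1->2,2->3] -> levels [6 6 7 3]
Step 4: flows [2->0,2->1,2->3] -> levels [7 7 4 4]
Step 5: flows [0->2,1->2,2=3] -> levels [6 6 6 4]
Step 6: flows [0=2,1=2,2->3] -> levels [6 6 5 5]
Step 7: flows [0->2,1->2,2=3] -> levels [5 5 7 5]
Step 8: flows [2->0,2->1,2->3] -> levels [6 6 4 6]
Step 9: flows [0->2,1->2,3->2] -> levels [5 5 7 5]
  -> period-2 cycle (repeats step 7); tank 2 never drops to <=3
Tank 2 never reaches <=3 within 15 steps

Answer: -1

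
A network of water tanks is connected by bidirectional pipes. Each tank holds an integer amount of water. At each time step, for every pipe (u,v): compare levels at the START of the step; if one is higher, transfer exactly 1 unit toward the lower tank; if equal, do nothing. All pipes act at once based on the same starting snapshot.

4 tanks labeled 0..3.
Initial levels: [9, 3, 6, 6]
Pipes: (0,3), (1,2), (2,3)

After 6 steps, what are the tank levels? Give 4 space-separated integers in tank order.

Answer: 6 6 5 7

Derivation:
Step 1: flows [0->3,2->1,2=3] -> levels [8 4 5 7]
Step 2: flows [0->3,2->1,3->2] -> levels [7 5 5 7]
Step 3: flows [0=3,1=2,3->2] -> levels [7 5 6 6]
Step 4: flows [0->3,2->1,2=3] -> levels [6 6 5 7]
Step 5: flows [3->0,1->2,3->2] -> levels [7 5 7 5]
Step 6: flows [0->3,2->1,2->3] -> levels [6 6 5 7]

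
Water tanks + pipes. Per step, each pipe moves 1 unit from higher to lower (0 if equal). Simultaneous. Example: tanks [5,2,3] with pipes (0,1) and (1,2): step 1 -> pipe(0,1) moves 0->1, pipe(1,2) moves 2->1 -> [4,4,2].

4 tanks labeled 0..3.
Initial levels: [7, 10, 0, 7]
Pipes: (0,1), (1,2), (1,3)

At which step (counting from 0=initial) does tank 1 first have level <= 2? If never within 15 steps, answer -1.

Step 1: flows [1->0,1->2,1->3] -> levels [8 7 1 8]
Step 2: flows [0->1,1->2,3->1] -> levels [7 8 2 7]
Step 3: flows [1->0,1->2,1->3] -> levels [8 5 3 8]
Step 4: flows [0->1,1->2,3->1] -> levels [7 6 4 7]
Step 5: flows [0->1,1->2,3->1] -> levels [6 7 5 6]
Step 6: flows [1->0,1->2,1->3] -> levels [7 4 6 7]
Step 7: flows [0->1,2->1,3->1] -> levels [6 7 5 6]
  -> period-2 cycle (repeats step 5); tank 1 never drops to <=2
Tank 1 never reaches <=2 within 15 steps

Answer: -1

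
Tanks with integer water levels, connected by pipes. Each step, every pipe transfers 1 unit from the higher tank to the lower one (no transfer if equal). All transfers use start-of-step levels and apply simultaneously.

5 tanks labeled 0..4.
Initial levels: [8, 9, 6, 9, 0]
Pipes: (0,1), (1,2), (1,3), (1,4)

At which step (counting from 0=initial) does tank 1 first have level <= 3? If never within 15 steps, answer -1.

Answer: -1

Derivation:
Step 1: flows [1->0,1->2,1=3,1->4] -> levels [9 6 7 9 1]
Step 2: flows [0->1,2->1,3->1,1->4] -> levels [8 8 6 8 2]
Step 3: flows [0=1,1->2,1=3,1->4] -> levels [8 6 7 8 3]
Step 4: flows [0->1,2->1,3->1,1->4] -> levels [7 8 6 7 4]
Step 5: flows [1->0,1->2,1->3,1->4] -> levels [8 4 7 8 5]
Step 6: flows [0->1,2->1,3->1,4->1] -> levels [7 8 6 7 4]
  -> period-2 cycle (repeats step 4); tank 1 never drops to <=3
Tank 1 never reaches <=3 within 15 steps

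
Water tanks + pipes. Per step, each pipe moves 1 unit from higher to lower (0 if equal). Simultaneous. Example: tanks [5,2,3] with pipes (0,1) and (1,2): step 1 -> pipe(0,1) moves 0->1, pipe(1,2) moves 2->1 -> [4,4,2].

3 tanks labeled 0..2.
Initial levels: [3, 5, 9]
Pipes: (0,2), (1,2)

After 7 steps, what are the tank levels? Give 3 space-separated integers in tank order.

Step 1: flows [2->0,2->1] -> levels [4 6 7]
Step 2: flows [2->0,2->1] -> levels [5 7 5]
Step 3: flows [0=2,1->2] -> levels [5 6 6]
Step 4: flows [2->0,1=2] -> levels [6 6 5]
Step 5: flows [0->2,1->2] -> levels [5 5 7]
Step 6: flows [2->0,2->1] -> levels [6 6 5]
  -> period-2 cycle: step 6 state = step 4 state
  -> state at step 7: (7-4) mod 2 = 1, same as step 5 -> [5 5 7]

Answer: 5 5 7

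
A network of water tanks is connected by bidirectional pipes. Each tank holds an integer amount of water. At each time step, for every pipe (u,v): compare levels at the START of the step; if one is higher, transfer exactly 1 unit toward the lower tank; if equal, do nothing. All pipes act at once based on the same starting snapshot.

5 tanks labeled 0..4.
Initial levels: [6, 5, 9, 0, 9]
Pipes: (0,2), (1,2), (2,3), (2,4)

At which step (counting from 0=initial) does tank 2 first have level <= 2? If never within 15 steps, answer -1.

Step 1: flows [2->0,2->1,2->3,2=4] -> levels [7 6 6 1 9]
Step 2: flows [0->2,1=2,2->3,4->2] -> levels [6 6 7 2 8]
Step 3: flows [2->0,2->1,2->3,4->2] -> levels [7 7 5 3 7]
Step 4: flows [0->2,1->2,2->3,4->2] -> levels [6 6 7 4 6]
Step 5: flows [2->0,2->1,2->3,2->4] -> levels [7 7 3 5 7]
Step 6: flows [0->2,1->2,3->2,4->2] -> levels [6 6 7 4 6]
  -> period-2 cycle (repeats step 4); tank 2 never drops to <=2
Tank 2 never reaches <=2 within 15 steps

Answer: -1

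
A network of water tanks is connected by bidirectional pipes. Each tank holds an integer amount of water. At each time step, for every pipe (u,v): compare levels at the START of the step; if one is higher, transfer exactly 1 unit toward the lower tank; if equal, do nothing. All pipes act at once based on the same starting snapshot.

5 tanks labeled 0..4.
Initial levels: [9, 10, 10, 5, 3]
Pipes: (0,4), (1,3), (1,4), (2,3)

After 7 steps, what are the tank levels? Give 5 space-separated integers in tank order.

Answer: 7 8 9 7 6

Derivation:
Step 1: flows [0->4,1->3,1->4,2->3] -> levels [8 8 9 7 5]
Step 2: flows [0->4,1->3,1->4,2->3] -> levels [7 6 8 9 7]
Step 3: flows [0=4,3->1,4->1,3->2] -> levels [7 8 9 7 6]
Step 4: flows [0->4,1->3,1->4,2->3] -> levels [6 6 8 9 8]
Step 5: flows [4->0,3->1,4->1,3->2] -> levels [7 8 9 7 6]
  -> period-2 cycle: step 5 state = step 3 state
  -> state at step 7: (7-3) mod 2 = 0, same as step 3 -> [7 8 9 7 6]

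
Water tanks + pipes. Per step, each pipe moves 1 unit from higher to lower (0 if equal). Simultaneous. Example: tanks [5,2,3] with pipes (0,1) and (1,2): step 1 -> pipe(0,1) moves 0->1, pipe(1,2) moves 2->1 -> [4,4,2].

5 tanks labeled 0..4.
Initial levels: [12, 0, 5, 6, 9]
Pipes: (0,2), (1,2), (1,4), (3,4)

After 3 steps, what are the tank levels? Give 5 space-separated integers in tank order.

Step 1: flows [0->2,2->1,4->1,4->3] -> levels [11 2 5 7 7]
Step 2: flows [0->2,2->1,4->1,3=4] -> levels [10 4 5 7 6]
Step 3: flows [0->2,2->1,4->1,3->4] -> levels [9 6 5 6 6]

Answer: 9 6 5 6 6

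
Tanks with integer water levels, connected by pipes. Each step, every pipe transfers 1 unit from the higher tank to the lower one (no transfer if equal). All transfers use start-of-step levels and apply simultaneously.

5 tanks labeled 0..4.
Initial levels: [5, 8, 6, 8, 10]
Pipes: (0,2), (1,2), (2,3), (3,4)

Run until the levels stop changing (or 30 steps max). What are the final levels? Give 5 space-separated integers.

Answer: 8 8 5 9 7

Derivation:
Step 1: flows [2->0,1->2,3->2,4->3] -> levels [6 7 7 8 9]
Step 2: flows [2->0,1=2,3->2,4->3] -> levels [7 7 7 8 8]
Step 3: flows [0=2,1=2,3->2,3=4] -> levels [7 7 8 7 8]
Step 4: flows [2->0,2->1,2->3,4->3] -> levels [8 8 5 9 7]
Step 5: flows [0->2,1->2,3->2,3->4] -> levels [7 7 8 7 8]
  -> period-2 cycle: step 5 state = step 3 state; never stabilizes
  -> state at step 30: (30-3) mod 2 = 1, same as step 4 -> [8 8 5 9 7]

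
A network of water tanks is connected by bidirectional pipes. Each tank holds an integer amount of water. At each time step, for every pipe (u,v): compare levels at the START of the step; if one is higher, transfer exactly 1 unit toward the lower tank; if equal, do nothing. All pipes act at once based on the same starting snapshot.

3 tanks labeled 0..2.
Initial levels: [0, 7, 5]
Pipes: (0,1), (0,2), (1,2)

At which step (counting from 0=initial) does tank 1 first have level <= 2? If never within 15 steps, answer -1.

Answer: -1

Derivation:
Step 1: flows [1->0,2->0,1->2] -> levels [2 5 5]
Step 2: flows [1->0,2->0,1=2] -> levels [4 4 4]
Step 3: flows [0=1,0=2,1=2] -> levels [4 4 4]
  -> stable; tank 1 stays at 4 > 2
Tank 1 never reaches <=2 within 15 steps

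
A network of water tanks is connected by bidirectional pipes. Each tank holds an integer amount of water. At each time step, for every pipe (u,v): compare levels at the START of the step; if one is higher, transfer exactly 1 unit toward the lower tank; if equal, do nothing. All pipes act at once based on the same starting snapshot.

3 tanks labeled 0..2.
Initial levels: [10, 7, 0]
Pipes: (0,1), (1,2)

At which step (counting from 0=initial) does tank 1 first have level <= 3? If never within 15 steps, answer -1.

Step 1: flows [0->1,1->2] -> levels [9 7 1]
Step 2: flows [0->1,1->2] -> levels [8 7 2]
Step 3: flows [0->1,1->2] -> levels [7 7 3]
Step 4: flows [0=1,1->2] -> levels [7 6 4]
Step 5: flows [0->1,1->2] -> levels [6 6 5]
Step 6: flows [0=1,1->2] -> levels [6 5 6]
Step 7: flows [0->1,2->1] -> levels [5 7 5]
Step 8: flows [1->0,1->2] -> levels [6 5 6]
  -> period-2 cycle (repeats step 6); tank 1 never drops to <=3
Tank 1 never reaches <=3 within 15 steps

Answer: -1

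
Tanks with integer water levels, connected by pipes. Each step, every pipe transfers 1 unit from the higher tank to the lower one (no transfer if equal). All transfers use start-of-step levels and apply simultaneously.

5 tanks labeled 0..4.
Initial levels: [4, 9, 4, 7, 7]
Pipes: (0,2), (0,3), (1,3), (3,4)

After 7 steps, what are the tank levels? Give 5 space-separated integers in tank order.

Step 1: flows [0=2,3->0,1->3,3=4] -> levels [5 8 4 7 7]
Step 2: flows [0->2,3->0,1->3,3=4] -> levels [5 7 5 7 7]
Step 3: flows [0=2,3->0,1=3,3=4] -> levels [6 7 5 6 7]
Step 4: flows [0->2,0=3,1->3,4->3] -> levels [5 6 6 8 6]
Step 5: flows [2->0,3->0,3->1,3->4] -> levels [7 7 5 5 7]
Step 6: flows [0->2,0->3,1->3,4->3] -> levels [5 6 6 8 6]
  -> period-2 cycle: step 6 state = step 4 state
  -> state at step 7: (7-4) mod 2 = 1, same as step 5 -> [7 7 5 5 7]

Answer: 7 7 5 5 7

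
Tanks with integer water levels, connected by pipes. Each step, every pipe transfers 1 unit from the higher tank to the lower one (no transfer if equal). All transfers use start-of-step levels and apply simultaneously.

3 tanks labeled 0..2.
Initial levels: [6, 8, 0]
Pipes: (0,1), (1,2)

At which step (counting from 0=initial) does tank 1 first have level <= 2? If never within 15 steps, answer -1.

Step 1: flows [1->0,1->2] -> levels [7 6 1]
Step 2: flows [0->1,1->2] -> levels [6 6 2]
Step 3: flows [0=1,1->2] -> levels [6 5 3]
Step 4: flows [0->1,1->2] -> levels [5 5 4]
Step 5: flows [0=1,1->2] -> levels [5 4 5]
Step 6: flows [0->1,2->1] -> levels [4 6 4]
Step 7: flows [1->0,1->2] -> levels [5 4 5]
  -> period-2 cycle (repeats step 5); tank 1 never drops to <=2
Tank 1 never reaches <=2 within 15 steps

Answer: -1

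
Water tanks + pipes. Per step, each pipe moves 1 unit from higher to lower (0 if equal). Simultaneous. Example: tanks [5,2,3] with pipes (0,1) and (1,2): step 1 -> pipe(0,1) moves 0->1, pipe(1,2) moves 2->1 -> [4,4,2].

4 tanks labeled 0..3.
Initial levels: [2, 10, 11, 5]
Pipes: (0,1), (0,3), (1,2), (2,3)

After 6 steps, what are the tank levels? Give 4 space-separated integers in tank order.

Answer: 8 6 8 6

Derivation:
Step 1: flows [1->0,3->0,2->1,2->3] -> levels [4 10 9 5]
Step 2: flows [1->0,3->0,1->2,2->3] -> levels [6 8 9 5]
Step 3: flows [1->0,0->3,2->1,2->3] -> levels [6 8 7 7]
Step 4: flows [1->0,3->0,1->2,2=3] -> levels [8 6 8 6]
Step 5: flows [0->1,0->3,2->1,2->3] -> levels [6 8 6 8]
Step 6: flows [1->0,3->0,1->2,3->2] -> levels [8 6 8 6]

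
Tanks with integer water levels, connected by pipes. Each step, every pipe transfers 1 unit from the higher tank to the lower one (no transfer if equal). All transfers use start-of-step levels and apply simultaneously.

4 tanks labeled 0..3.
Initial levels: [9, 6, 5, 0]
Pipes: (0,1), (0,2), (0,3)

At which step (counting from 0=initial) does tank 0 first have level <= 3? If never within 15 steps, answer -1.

Step 1: flows [0->1,0->2,0->3] -> levels [6 7 6 1]
Step 2: flows [1->0,0=2,0->3] -> levels [6 6 6 2]
Step 3: flows [0=1,0=2,0->3] -> levels [5 6 6 3]
Step 4: flows [1->0,2->0,0->3] -> levels [6 5 5 4]
Step 5: flows [0->1,0->2,0->3] -> levels [3 6 6 5]
Tank 0 first reaches <=3 at step 5

Answer: 5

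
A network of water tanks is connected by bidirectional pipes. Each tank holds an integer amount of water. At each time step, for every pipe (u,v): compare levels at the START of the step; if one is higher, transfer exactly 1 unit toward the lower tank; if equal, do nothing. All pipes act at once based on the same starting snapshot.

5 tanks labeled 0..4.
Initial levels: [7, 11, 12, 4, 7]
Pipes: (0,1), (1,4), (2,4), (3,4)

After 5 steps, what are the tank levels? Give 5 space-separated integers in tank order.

Step 1: flows [1->0,1->4,2->4,4->3] -> levels [8 9 11 5 8]
Step 2: flows [1->0,1->4,2->4,4->3] -> levels [9 7 10 6 9]
Step 3: flows [0->1,4->1,2->4,4->3] -> levels [8 9 9 7 8]
Step 4: flows [1->0,1->4,2->4,4->3] -> levels [9 7 8 8 9]
Step 5: flows [0->1,4->1,4->2,4->3] -> levels [8 9 9 9 6]

Answer: 8 9 9 9 6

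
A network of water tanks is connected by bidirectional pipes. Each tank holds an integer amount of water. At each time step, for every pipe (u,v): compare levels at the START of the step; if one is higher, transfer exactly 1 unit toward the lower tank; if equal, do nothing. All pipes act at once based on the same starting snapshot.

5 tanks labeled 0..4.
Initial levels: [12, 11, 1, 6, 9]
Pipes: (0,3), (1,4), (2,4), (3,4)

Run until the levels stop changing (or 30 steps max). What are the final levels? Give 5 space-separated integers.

Answer: 8 8 8 9 6

Derivation:
Step 1: flows [0->3,1->4,4->2,4->3] -> levels [11 10 2 8 8]
Step 2: flows [0->3,1->4,4->2,3=4] -> levels [10 9 3 9 8]
Step 3: flows [0->3,1->4,4->2,3->4] -> levels [9 8 4 9 9]
Step 4: flows [0=3,4->1,4->2,3=4] -> levels [9 9 5 9 7]
Step 5: flows [0=3,1->4,4->2,3->4] -> levels [9 8 6 8 8]
Step 6: flows [0->3,1=4,4->2,3=4] -> levels [8 8 7 9 7]
Step 7: flows [3->0,1->4,2=4,3->4] -> levels [9 7 7 7 9]
Step 8: flows [0->3,4->1,4->2,4->3] -> levels [8 8 8 9 6]
Step 9: flows [3->0,1->4,2->4,3->4] -> levels [9 7 7 7 9]
  -> period-2 cycle: step 9 state = step 7 state; never stabilizes
  -> state at step 30: (30-7) mod 2 = 1, same as step 8 -> [8 8 8 9 6]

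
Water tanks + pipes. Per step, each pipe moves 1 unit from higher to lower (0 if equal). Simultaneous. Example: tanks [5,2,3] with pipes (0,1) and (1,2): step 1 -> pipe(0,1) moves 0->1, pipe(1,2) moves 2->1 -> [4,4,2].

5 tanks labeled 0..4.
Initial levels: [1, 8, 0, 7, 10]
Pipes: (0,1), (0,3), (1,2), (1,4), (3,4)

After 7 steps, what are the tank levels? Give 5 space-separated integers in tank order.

Step 1: flows [1->0,3->0,1->2,4->1,4->3] -> levels [3 7 1 7 8]
Step 2: flows [1->0,3->0,1->2,4->1,4->3] -> levels [5 6 2 7 6]
Step 3: flows [1->0,3->0,1->2,1=4,3->4] -> levels [7 4 3 5 7]
Step 4: flows [0->1,0->3,1->2,4->1,4->3] -> levels [5 5 4 7 5]
Step 5: flows [0=1,3->0,1->2,1=4,3->4] -> levels [6 4 5 5 6]
Step 6: flows [0->1,0->3,2->1,4->1,4->3] -> levels [4 7 4 7 4]
Step 7: flows [1->0,3->0,1->2,1->4,3->4] -> levels [6 4 5 5 6]

Answer: 6 4 5 5 6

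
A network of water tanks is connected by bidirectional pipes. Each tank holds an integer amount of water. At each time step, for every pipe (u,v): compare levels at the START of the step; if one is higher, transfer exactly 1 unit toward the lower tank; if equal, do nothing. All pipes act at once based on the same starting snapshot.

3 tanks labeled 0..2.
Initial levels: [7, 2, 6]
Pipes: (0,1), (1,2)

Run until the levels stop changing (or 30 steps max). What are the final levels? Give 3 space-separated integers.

Step 1: flows [0->1,2->1] -> levels [6 4 5]
Step 2: flows [0->1,2->1] -> levels [5 6 4]
Step 3: flows [1->0,1->2] -> levels [6 4 5]
  -> period-2 cycle: step 3 state = step 1 state; never stabilizes
  -> state at step 30: (30-1) mod 2 = 1, same as step 2 -> [5 6 4]

Answer: 5 6 4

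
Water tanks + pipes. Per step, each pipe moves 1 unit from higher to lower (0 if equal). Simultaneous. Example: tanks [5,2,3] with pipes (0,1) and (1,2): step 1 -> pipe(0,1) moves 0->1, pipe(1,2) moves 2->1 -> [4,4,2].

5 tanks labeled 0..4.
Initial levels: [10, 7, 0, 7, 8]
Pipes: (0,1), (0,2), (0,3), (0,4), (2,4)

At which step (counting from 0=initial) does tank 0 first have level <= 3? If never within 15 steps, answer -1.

Answer: -1

Derivation:
Step 1: flows [0->1,0->2,0->3,0->4,4->2] -> levels [6 8 2 8 8]
Step 2: flows [1->0,0->2,3->0,4->0,4->2] -> levels [8 7 4 7 6]
Step 3: flows [0->1,0->2,0->3,0->4,4->2] -> levels [4 8 6 8 6]
Step 4: flows [1->0,2->0,3->0,4->0,2=4] -> levels [8 7 5 7 5]
Step 5: flows [0->1,0->2,0->3,0->4,2=4] -> levels [4 8 6 8 6]
  -> period-2 cycle (repeats step 3); tank 0 never drops to <=3
Tank 0 never reaches <=3 within 15 steps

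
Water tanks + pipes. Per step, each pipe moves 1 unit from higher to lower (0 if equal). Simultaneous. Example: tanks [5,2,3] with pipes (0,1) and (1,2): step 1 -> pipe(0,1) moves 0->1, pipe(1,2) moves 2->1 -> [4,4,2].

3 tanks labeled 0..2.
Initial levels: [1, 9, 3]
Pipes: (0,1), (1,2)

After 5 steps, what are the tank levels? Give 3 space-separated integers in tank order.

Step 1: flows [1->0,1->2] -> levels [2 7 4]
Step 2: flows [1->0,1->2] -> levels [3 5 5]
Step 3: flows [1->0,1=2] -> levels [4 4 5]
Step 4: flows [0=1,2->1] -> levels [4 5 4]
Step 5: flows [1->0,1->2] -> levels [5 3 5]

Answer: 5 3 5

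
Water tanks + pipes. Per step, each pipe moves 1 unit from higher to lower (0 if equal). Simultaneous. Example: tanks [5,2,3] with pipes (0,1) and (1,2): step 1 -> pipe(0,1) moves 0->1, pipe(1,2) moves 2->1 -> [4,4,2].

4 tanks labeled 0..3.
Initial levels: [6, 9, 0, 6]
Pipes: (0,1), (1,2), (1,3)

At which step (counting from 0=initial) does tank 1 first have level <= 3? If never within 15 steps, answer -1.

Step 1: flows [1->0,1->2,1->3] -> levels [7 6 1 7]
Step 2: flows [0->1,1->2,3->1] -> levels [6 7 2 6]
Step 3: flows [1->0,1->2,1->3] -> levels [7 4 3 7]
Step 4: flows [0->1,1->2,3->1] -> levels [6 5 4 6]
Step 5: flows [0->1,1->2,3->1] -> levels [5 6 5 5]
Step 6: flows [1->0,1->2,1->3] -> levels [6 3 6 6]
Tank 1 first reaches <=3 at step 6

Answer: 6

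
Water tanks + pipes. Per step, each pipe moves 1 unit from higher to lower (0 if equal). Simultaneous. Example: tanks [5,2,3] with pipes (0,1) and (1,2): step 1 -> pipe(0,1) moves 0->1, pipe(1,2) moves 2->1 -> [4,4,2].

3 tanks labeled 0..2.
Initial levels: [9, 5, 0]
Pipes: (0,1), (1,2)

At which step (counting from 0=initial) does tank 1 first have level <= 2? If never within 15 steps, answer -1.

Answer: -1

Derivation:
Step 1: flows [0->1,1->2] -> levels [8 5 1]
Step 2: flows [0->1,1->2] -> levels [7 5 2]
Step 3: flows [0->1,1->2] -> levels [6 5 3]
Step 4: flows [0->1,1->2] -> levels [5 5 4]
Step 5: flows [0=1,1->2] -> levels [5 4 5]
Step 6: flows [0->1,2->1] -> levels [4 6 4]
Step 7: flows [1->0,1->2] -> levels [5 4 5]
  -> period-2 cycle (repeats step 5); tank 1 never drops to <=2
Tank 1 never reaches <=2 within 15 steps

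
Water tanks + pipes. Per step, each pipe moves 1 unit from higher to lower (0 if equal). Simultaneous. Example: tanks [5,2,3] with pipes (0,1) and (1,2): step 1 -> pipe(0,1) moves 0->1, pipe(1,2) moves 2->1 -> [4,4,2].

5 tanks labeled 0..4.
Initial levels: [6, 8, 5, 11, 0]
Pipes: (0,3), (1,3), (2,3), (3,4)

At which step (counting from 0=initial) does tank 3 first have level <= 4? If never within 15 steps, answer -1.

Step 1: flows [3->0,3->1,3->2,3->4] -> levels [7 9 6 7 1]
Step 2: flows [0=3,1->3,3->2,3->4] -> levels [7 8 7 6 2]
Step 3: flows [0->3,1->3,2->3,3->4] -> levels [6 7 6 8 3]
Step 4: flows [3->0,3->1,3->2,3->4] -> levels [7 8 7 4 4]
Tank 3 first reaches <=4 at step 4

Answer: 4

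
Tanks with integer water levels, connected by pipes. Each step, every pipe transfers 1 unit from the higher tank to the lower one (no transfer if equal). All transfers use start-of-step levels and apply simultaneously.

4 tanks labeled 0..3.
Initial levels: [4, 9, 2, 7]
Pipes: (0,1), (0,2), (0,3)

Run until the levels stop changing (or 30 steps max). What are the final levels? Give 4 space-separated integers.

Step 1: flows [1->0,0->2,3->0] -> levels [5 8 3 6]
Step 2: flows [1->0,0->2,3->0] -> levels [6 7 4 5]
Step 3: flows [1->0,0->2,0->3] -> levels [5 6 5 6]
Step 4: flows [1->0,0=2,3->0] -> levels [7 5 5 5]
Step 5: flows [0->1,0->2,0->3] -> levels [4 6 6 6]
Step 6: flows [1->0,2->0,3->0] -> levels [7 5 5 5]
  -> period-2 cycle: step 6 state = step 4 state; never stabilizes
  -> state at step 30: (30-4) mod 2 = 0, same as step 4 -> [7 5 5 5]

Answer: 7 5 5 5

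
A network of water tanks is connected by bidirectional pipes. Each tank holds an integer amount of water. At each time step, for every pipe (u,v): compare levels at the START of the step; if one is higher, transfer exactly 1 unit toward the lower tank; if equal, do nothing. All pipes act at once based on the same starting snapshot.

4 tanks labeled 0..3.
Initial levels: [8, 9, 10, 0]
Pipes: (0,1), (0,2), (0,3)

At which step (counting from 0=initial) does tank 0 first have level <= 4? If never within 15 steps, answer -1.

Answer: -1

Derivation:
Step 1: flows [1->0,2->0,0->3] -> levels [9 8 9 1]
Step 2: flows [0->1,0=2,0->3] -> levels [7 9 9 2]
Step 3: flows [1->0,2->0,0->3] -> levels [8 8 8 3]
Step 4: flows [0=1,0=2,0->3] -> levels [7 8 8 4]
Step 5: flows [1->0,2->0,0->3] -> levels [8 7 7 5]
Step 6: flows [0->1,0->2,0->3] -> levels [5 8 8 6]
Step 7: flows [1->0,2->0,3->0] -> levels [8 7 7 5]
  -> period-2 cycle (repeats step 5); tank 0 never drops to <=4
Tank 0 never reaches <=4 within 15 steps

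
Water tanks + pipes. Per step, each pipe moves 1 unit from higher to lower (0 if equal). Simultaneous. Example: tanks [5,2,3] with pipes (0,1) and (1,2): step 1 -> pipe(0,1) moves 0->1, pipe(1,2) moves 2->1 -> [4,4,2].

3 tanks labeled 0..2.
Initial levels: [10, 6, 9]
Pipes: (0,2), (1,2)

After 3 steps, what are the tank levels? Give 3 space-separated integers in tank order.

Step 1: flows [0->2,2->1] -> levels [9 7 9]
Step 2: flows [0=2,2->1] -> levels [9 8 8]
Step 3: flows [0->2,1=2] -> levels [8 8 9]

Answer: 8 8 9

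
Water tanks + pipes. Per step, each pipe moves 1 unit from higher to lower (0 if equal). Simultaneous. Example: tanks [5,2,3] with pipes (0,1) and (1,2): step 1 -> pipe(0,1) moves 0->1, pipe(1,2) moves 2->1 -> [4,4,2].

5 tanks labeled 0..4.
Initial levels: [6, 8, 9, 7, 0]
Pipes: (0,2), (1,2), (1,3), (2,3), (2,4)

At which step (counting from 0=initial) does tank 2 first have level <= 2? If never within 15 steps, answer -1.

Step 1: flows [2->0,2->1,1->3,2->3,2->4] -> levels [7 8 5 9 1]
Step 2: flows [0->2,1->2,3->1,3->2,2->4] -> levels [6 8 7 7 2]
Step 3: flows [2->0,1->2,1->3,2=3,2->4] -> levels [7 6 6 8 3]
Step 4: flows [0->2,1=2,3->1,3->2,2->4] -> levels [6 7 7 6 4]
Step 5: flows [2->0,1=2,1->3,2->3,2->4] -> levels [7 6 4 8 5]
Step 6: flows [0->2,1->2,3->1,3->2,4->2] -> levels [6 6 8 6 4]
Step 7: flows [2->0,2->1,1=3,2->3,2->4] -> levels [7 7 4 7 5]
Step 8: flows [0->2,1->2,1=3,3->2,4->2] -> levels [6 6 8 6 4]
  -> period-2 cycle (repeats step 6); tank 2 never drops to <=2
Tank 2 never reaches <=2 within 15 steps

Answer: -1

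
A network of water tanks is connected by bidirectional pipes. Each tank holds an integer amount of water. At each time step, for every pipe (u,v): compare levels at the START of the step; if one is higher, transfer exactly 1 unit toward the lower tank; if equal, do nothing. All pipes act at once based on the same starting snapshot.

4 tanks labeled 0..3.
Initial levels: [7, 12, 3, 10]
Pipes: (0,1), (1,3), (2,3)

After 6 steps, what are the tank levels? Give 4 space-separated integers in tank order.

Answer: 9 7 7 9

Derivation:
Step 1: flows [1->0,1->3,3->2] -> levels [8 10 4 10]
Step 2: flows [1->0,1=3,3->2] -> levels [9 9 5 9]
Step 3: flows [0=1,1=3,3->2] -> levels [9 9 6 8]
Step 4: flows [0=1,1->3,3->2] -> levels [9 8 7 8]
Step 5: flows [0->1,1=3,3->2] -> levels [8 9 8 7]
Step 6: flows [1->0,1->3,2->3] -> levels [9 7 7 9]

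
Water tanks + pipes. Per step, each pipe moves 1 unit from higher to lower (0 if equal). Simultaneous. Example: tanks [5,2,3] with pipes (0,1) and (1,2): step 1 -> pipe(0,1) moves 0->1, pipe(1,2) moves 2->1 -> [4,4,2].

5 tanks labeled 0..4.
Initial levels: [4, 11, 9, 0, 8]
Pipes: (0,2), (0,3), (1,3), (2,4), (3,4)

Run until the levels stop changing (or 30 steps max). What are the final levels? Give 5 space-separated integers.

Step 1: flows [2->0,0->3,1->3,2->4,4->3] -> levels [4 10 7 3 8]
Step 2: flows [2->0,0->3,1->3,4->2,4->3] -> levels [4 9 7 6 6]
Step 3: flows [2->0,3->0,1->3,2->4,3=4] -> levels [6 8 5 6 7]
Step 4: flows [0->2,0=3,1->3,4->2,4->3] -> levels [5 7 7 8 5]
Step 5: flows [2->0,3->0,3->1,2->4,3->4] -> levels [7 8 5 5 7]
Step 6: flows [0->2,0->3,1->3,4->2,4->3] -> levels [5 7 7 8 5]
  -> period-2 cycle: step 6 state = step 4 state; never stabilizes
  -> state at step 30: (30-4) mod 2 = 0, same as step 4 -> [5 7 7 8 5]

Answer: 5 7 7 8 5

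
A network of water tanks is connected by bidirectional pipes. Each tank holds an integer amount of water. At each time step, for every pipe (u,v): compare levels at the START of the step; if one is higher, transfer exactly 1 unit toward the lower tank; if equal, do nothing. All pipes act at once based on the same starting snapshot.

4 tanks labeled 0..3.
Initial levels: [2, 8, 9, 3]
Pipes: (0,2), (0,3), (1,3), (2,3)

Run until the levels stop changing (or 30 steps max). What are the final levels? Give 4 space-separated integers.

Answer: 5 5 5 7

Derivation:
Step 1: flows [2->0,3->0,1->3,2->3] -> levels [4 7 7 4]
Step 2: flows [2->0,0=3,1->3,2->3] -> levels [5 6 5 6]
Step 3: flows [0=2,3->0,1=3,3->2] -> levels [6 6 6 4]
Step 4: flows [0=2,0->3,1->3,2->3] -> levels [5 5 5 7]
Step 5: flows [0=2,3->0,3->1,3->2] -> levels [6 6 6 4]
  -> period-2 cycle: step 5 state = step 3 state; never stabilizes
  -> state at step 30: (30-3) mod 2 = 1, same as step 4 -> [5 5 5 7]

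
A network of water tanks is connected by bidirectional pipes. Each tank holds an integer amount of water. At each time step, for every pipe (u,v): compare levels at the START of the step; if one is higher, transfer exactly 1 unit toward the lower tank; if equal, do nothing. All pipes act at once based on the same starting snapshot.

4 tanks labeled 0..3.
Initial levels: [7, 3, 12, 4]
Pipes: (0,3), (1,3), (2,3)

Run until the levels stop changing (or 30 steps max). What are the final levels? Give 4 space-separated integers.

Answer: 6 6 6 8

Derivation:
Step 1: flows [0->3,3->1,2->3] -> levels [6 4 11 5]
Step 2: flows [0->3,3->1,2->3] -> levels [5 5 10 6]
Step 3: flows [3->0,3->1,2->3] -> levels [6 6 9 5]
Step 4: flows [0->3,1->3,2->3] -> levels [5 5 8 8]
Step 5: flows [3->0,3->1,2=3] -> levels [6 6 8 6]
Step 6: flows [0=3,1=3,2->3] -> levels [6 6 7 7]
Step 7: flows [3->0,3->1,2=3] -> levels [7 7 7 5]
Step 8: flows [0->3,1->3,2->3] -> levels [6 6 6 8]
Step 9: flows [3->0,3->1,3->2] -> levels [7 7 7 5]
  -> period-2 cycle: step 9 state = step 7 state; never stabilizes
  -> state at step 30: (30-7) mod 2 = 1, same as step 8 -> [6 6 6 8]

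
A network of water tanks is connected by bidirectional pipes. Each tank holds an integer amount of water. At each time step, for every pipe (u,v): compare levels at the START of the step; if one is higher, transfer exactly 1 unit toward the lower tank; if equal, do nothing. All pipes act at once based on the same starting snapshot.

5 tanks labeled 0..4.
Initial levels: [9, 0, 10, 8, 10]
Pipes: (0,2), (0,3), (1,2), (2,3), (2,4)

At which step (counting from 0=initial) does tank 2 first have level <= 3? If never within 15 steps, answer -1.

Answer: -1

Derivation:
Step 1: flows [2->0,0->3,2->1,2->3,2=4] -> levels [9 1 7 10 10]
Step 2: flows [0->2,3->0,2->1,3->2,4->2] -> levels [9 2 9 8 9]
Step 3: flows [0=2,0->3,2->1,2->3,2=4] -> levels [8 3 7 10 9]
Step 4: flows [0->2,3->0,2->1,3->2,4->2] -> levels [8 4 9 8 8]
Step 5: flows [2->0,0=3,2->1,2->3,2->4] -> levels [9 5 5 9 9]
Step 6: flows [0->2,0=3,1=2,3->2,4->2] -> levels [8 5 8 8 8]
Step 7: flows [0=2,0=3,2->1,2=3,2=4] -> levels [8 6 7 8 8]
Step 8: flows [0->2,0=3,2->1,3->2,4->2] -> levels [7 7 9 7 7]
Step 9: flows [2->0,0=3,2->1,2->3,2->4] -> levels [8 8 5 8 8]
Step 10: flows [0->2,0=3,1->2,3->2,4->2] -> levels [7 7 9 7 7]
  -> period-2 cycle (repeats step 8); tank 2 never drops to <=3
Tank 2 never reaches <=3 within 15 steps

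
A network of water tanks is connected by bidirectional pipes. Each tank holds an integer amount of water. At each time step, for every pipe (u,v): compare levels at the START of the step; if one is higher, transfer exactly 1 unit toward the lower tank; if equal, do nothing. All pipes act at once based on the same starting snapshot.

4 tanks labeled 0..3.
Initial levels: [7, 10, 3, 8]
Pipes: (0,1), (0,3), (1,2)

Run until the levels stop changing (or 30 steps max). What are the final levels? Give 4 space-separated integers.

Step 1: flows [1->0,3->0,1->2] -> levels [9 8 4 7]
Step 2: flows [0->1,0->3,1->2] -> levels [7 8 5 8]
Step 3: flows [1->0,3->0,1->2] -> levels [9 6 6 7]
Step 4: flows [0->1,0->3,1=2] -> levels [7 7 6 8]
Step 5: flows [0=1,3->0,1->2] -> levels [8 6 7 7]
Step 6: flows [0->1,0->3,2->1] -> levels [6 8 6 8]
Step 7: flows [1->0,3->0,1->2] -> levels [8 6 7 7]
  -> period-2 cycle: step 7 state = step 5 state; never stabilizes
  -> state at step 30: (30-5) mod 2 = 1, same as step 6 -> [6 8 6 8]

Answer: 6 8 6 8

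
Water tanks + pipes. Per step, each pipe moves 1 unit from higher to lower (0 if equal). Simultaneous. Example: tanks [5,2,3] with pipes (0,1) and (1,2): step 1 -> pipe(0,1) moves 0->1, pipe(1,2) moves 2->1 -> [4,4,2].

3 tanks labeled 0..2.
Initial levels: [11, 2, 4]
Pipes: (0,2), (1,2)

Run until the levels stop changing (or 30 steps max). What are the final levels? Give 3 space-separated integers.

Answer: 6 6 5

Derivation:
Step 1: flows [0->2,2->1] -> levels [10 3 4]
Step 2: flows [0->2,2->1] -> levels [9 4 4]
Step 3: flows [0->2,1=2] -> levels [8 4 5]
Step 4: flows [0->2,2->1] -> levels [7 5 5]
Step 5: flows [0->2,1=2] -> levels [6 5 6]
Step 6: flows [0=2,2->1] -> levels [6 6 5]
Step 7: flows [0->2,1->2] -> levels [5 5 7]
Step 8: flows [2->0,2->1] -> levels [6 6 5]
  -> period-2 cycle: step 8 state = step 6 state; never stabilizes
  -> state at step 30: (30-6) mod 2 = 0, same as step 6 -> [6 6 5]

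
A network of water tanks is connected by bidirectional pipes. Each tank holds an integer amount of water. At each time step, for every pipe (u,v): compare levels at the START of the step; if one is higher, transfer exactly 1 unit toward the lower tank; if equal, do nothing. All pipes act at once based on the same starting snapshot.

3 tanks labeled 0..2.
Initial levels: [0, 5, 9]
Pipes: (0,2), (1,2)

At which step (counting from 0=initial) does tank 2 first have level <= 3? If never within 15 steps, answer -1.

Step 1: flows [2->0,2->1] -> levels [1 6 7]
Step 2: flows [2->0,2->1] -> levels [2 7 5]
Step 3: flows [2->0,1->2] -> levels [3 6 5]
Step 4: flows [2->0,1->2] -> levels [4 5 5]
Step 5: flows [2->0,1=2] -> levels [5 5 4]
Step 6: flows [0->2,1->2] -> levels [4 4 6]
Step 7: flows [2->0,2->1] -> levels [5 5 4]
  -> period-2 cycle (repeats step 5); tank 2 never drops to <=3
Tank 2 never reaches <=3 within 15 steps

Answer: -1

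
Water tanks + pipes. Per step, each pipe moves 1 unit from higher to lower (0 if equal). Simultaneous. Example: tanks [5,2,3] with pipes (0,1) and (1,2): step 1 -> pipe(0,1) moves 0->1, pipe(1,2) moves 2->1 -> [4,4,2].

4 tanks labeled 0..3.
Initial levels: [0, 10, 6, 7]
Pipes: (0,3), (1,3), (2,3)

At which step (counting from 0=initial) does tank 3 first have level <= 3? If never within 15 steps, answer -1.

Answer: -1

Derivation:
Step 1: flows [3->0,1->3,3->2] -> levels [1 9 7 6]
Step 2: flows [3->0,1->3,2->3] -> levels [2 8 6 7]
Step 3: flows [3->0,1->3,3->2] -> levels [3 7 7 6]
Step 4: flows [3->0,1->3,2->3] -> levels [4 6 6 7]
Step 5: flows [3->0,3->1,3->2] -> levels [5 7 7 4]
Step 6: flows [0->3,1->3,2->3] -> levels [4 6 6 7]
  -> period-2 cycle (repeats step 4); tank 3 never drops to <=3
Tank 3 never reaches <=3 within 15 steps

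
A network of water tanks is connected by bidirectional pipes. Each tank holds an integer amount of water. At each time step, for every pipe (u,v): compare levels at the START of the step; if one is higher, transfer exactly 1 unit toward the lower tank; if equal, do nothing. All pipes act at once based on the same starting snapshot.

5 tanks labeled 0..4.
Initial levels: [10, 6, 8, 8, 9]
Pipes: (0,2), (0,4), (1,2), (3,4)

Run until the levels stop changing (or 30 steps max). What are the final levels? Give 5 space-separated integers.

Answer: 9 8 7 9 8

Derivation:
Step 1: flows [0->2,0->4,2->1,4->3] -> levels [8 7 8 9 9]
Step 2: flows [0=2,4->0,2->1,3=4] -> levels [9 8 7 9 8]
Step 3: flows [0->2,0->4,1->2,3->4] -> levels [7 7 9 8 10]
Step 4: flows [2->0,4->0,2->1,4->3] -> levels [9 8 7 9 8]
  -> period-2 cycle: step 4 state = step 2 state; never stabilizes
  -> state at step 30: (30-2) mod 2 = 0, same as step 2 -> [9 8 7 9 8]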